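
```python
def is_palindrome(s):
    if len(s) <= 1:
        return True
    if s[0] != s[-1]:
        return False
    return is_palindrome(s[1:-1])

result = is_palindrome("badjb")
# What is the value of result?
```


is_palindrome("badjb")
"badjb": s[0]='b' == s[-1]='b' -> is_palindrome("adj")
"adj": s[0]='a' != s[-1]='j' -> False
= False


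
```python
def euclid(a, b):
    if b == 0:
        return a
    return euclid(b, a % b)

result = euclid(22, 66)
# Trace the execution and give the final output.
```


euclid(22, 66)
= euclid(66, 22 % 66) = euclid(66, 22)
= euclid(22, 66 % 22) = euclid(22, 0)
b == 0, return a = 22


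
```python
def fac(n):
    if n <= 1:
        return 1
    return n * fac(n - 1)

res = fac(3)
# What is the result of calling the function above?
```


fac(3)
= 3 * fac(2)
= 3 * 2 * fac(1)
= 3 * 2 * 1
= 6


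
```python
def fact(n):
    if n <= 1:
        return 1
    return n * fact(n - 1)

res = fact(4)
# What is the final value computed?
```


fact(4)
= 4 * fact(3)
= 4 * 3 * fact(2)
= 4 * 3 * 2 * fact(1)
= 4 * 3 * 2 * 1
= 24


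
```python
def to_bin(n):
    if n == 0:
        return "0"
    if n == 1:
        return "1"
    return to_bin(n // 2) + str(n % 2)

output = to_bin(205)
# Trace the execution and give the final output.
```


to_bin(205)
= to_bin(102) + "1"
= to_bin(51) + "0" + "1"
= to_bin(25) + "1" + "0" + "1"
= to_bin(12) + "1" + "1" + "0" + "1"
= to_bin(6) + "0" + "1" + "1" + "0" + "1"
= to_bin(3) + "0" + "0" + "1" + "1" + "0" + "1"
= to_bin(1) + "1" + "0" + "0" + "1" + "1" + "0" + "1"
= "1" + "1" + "0" + "0" + "1" + "1" + "0" + "1"
= "11001101"


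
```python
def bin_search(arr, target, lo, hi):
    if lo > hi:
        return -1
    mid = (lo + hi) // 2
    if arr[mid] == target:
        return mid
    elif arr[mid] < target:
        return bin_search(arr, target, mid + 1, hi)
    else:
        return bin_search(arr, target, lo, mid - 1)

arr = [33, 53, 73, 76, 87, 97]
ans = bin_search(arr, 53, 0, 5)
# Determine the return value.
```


bin_search(arr, 53, 0, 5)
lo=0, hi=5, mid=2, arr[mid]=73
73 > 53, search left half
lo=0, hi=1, mid=0, arr[mid]=33
33 < 53, search right half
lo=1, hi=1, mid=1, arr[mid]=53
arr[1] == 53, found at index 1
= 1


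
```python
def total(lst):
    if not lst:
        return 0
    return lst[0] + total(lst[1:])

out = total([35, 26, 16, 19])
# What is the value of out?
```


total([35, 26, 16, 19])
= 35 + total([26, 16, 19])
= 35 + 26 + total([16, 19])
= 35 + 26 + 16 + total([19])
= 35 + 26 + 16 + 19 + total([])
= 35 + 26 + 16 + 19 + 0
= 96


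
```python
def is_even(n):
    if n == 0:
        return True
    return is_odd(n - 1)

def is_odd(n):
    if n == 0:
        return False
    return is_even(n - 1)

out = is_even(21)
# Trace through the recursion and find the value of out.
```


is_even(21)
= is_odd(20)
= is_even(19)
= is_odd(18)
= is_even(17)
= is_odd(16)
= is_even(15)
= is_odd(14)
= is_even(13)
= is_odd(12)
= is_even(11)
= is_odd(10)
= is_even(9)
= is_odd(8)
= is_even(7)
= is_odd(6)
= is_even(5)
= is_odd(4)
= is_even(3)
= is_odd(2)
= is_even(1)
= is_odd(0)
n == 0: return False
= False


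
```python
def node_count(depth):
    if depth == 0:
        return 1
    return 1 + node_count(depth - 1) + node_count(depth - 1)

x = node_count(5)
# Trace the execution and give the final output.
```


node_count(5)
= 1 + node_count(4) + node_count(4)
= 1 + 2 * node_count(4)
node_count(k) = 2^(k+1) - 1
node_count(0) = 1
node_count(1) = 3
node_count(2) = 7
node_count(3) = 15
node_count(4) = 31
node_count(5) = 2^6 - 1 = 63


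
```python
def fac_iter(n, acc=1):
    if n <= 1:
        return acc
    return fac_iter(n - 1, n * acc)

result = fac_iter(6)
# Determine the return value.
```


fac_iter(6, 1)
= fac_iter(5, 6 * 1) = fac_iter(5, 6)
= fac_iter(4, 5 * 6) = fac_iter(4, 30)
= fac_iter(3, 4 * 30) = fac_iter(3, 120)
= fac_iter(2, 3 * 120) = fac_iter(2, 360)
= fac_iter(1, 2 * 360) = fac_iter(1, 720)
n <= 1, return acc = 720


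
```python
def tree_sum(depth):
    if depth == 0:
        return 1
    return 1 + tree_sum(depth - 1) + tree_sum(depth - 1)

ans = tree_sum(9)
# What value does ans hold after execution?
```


tree_sum(9)
= 1 + tree_sum(8) + tree_sum(8)
= 1 + 2 * tree_sum(8)
tree_sum(k) = 2^(k+1) - 1
tree_sum(0) = 1
tree_sum(1) = 3
tree_sum(2) = 7
tree_sum(3) = 15
tree_sum(4) = 31
tree_sum(9) = 2^10 - 1 = 1023


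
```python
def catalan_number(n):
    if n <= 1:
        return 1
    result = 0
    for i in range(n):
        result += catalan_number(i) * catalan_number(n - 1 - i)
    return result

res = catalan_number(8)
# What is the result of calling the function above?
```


catalan_number(8)
= sum of catalan_number(i) * catalan_number(8-1-i) for i in 0..7
First compute sub-values bottom-up:
  catalan_number(0) = 1, catalan_number(1) = 1
  catalan_number(2) = 1*1 + 1*1 = 2
  catalan_number(3) = 1*2 + 1*1 + 2*1 = 5
  catalan_number(4) = 1*5 + 1*2 + 2*1 + 5*1 = 14
  catalan_number(5) = 1*14 + 1*5 + 2*2 + 5*1 + 14*1 = 42
  catalan_number(6) = 1*42 + 1*14 + 2*5 + 5*2 + 14*1 + 42*1 = 132
  catalan_number(7) = 1*132 + 1*42 + 2*14 + 5*5 + 14*2 + 42*1 + 132*1 = 429
Now catalan_number(8):
  catalan_number(0)*catalan_number(7) = 1*429 = 429
  catalan_number(1)*catalan_number(6) = 1*132 = 132
  catalan_number(2)*catalan_number(5) = 2*42 = 84
  catalan_number(3)*catalan_number(4) = 5*14 = 70
  catalan_number(4)*catalan_number(3) = 14*5 = 70
  catalan_number(5)*catalan_number(2) = 42*2 = 84
  catalan_number(6)*catalan_number(1) = 132*1 = 132
  catalan_number(7)*catalan_number(0) = 429*1 = 429
= 429 + 132 + 84 + 70 + 70 + 84 + 132 + 429
= 1430


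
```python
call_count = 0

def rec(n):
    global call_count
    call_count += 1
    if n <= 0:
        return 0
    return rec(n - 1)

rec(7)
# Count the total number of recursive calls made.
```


rec(7) calls rec(6) calls ... calls rec(0)
Total calls: 7 + 1 (for base case) = 8


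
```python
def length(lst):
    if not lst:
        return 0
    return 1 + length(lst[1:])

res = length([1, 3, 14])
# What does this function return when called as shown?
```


length([1, 3, 14])
= 1 + length([3, 14])
= 1 + 1 + length([14])
= 1 + 1 + 1 + length([])
= 1 + 1 + 1 + 0
= 3


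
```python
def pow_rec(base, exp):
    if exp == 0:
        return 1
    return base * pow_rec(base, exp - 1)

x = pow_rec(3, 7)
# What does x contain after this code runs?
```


pow_rec(3, 7)
= 3 * pow_rec(3, 6)
= 3 * 3 * pow_rec(3, 5)
= 3 * 3 * 3 * pow_rec(3, 4)
= 3 * 3 * 3 * 3 * pow_rec(3, 3)
= 3 * 3 * 3 * 3 * 3 * pow_rec(3, 2)
= 3 * 3 * 3 * 3 * 3 * 3 * pow_rec(3, 1)
= 3 * 3 * 3 * 3 * 3 * 3 * 3 * pow_rec(3, 0)
= 3 * 3 * 3 * 3 * 3 * 3 * 3 * 1
= 2187


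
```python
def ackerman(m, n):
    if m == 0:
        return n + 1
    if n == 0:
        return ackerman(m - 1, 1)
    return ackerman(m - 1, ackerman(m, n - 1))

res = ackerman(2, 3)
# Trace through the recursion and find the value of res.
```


ackerman(2, 3)
= ackerman(1, ackerman(2, 2))
First compute ackerman(2, 2) = 7
= ackerman(1, 7)
= 9


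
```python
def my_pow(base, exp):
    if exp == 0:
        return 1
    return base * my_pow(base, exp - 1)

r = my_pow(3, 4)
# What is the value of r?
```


my_pow(3, 4)
= 3 * my_pow(3, 3)
= 3 * 3 * my_pow(3, 2)
= 3 * 3 * 3 * my_pow(3, 1)
= 3 * 3 * 3 * 3 * my_pow(3, 0)
= 3 * 3 * 3 * 3 * 1
= 81


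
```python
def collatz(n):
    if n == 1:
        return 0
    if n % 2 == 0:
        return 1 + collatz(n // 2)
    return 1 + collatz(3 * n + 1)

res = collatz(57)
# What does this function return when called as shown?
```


collatz(57)
57 is odd -> 3*57+1 = 172 -> collatz(172)
172 is even -> collatz(86)
86 is even -> collatz(43)
43 is odd -> 3*43+1 = 130 -> collatz(130)
130 is even -> collatz(65)
65 is odd -> 3*65+1 = 196 -> collatz(196)
196 is even -> collatz(98)
98 is even -> collatz(49)
49 is odd -> 3*49+1 = 148 -> collatz(148)
148 is even -> collatz(74)
74 is even -> collatz(37)
37 is odd -> 3*37+1 = 112 -> collatz(112)
112 is even -> collatz(56)
56 is even -> collatz(28)
28 is even -> collatz(14)
14 is even -> collatz(7)
7 is odd -> 3*7+1 = 22 -> collatz(22)
22 is even -> collatz(11)
11 is odd -> 3*11+1 = 34 -> collatz(34)
34 is even -> collatz(17)
17 is odd -> 3*17+1 = 52 -> collatz(52)
52 is even -> collatz(26)
26 is even -> collatz(13)
13 is odd -> 3*13+1 = 40 -> collatz(40)
40 is even -> collatz(20)
20 is even -> collatz(10)
10 is even -> collatz(5)
5 is odd -> 3*5+1 = 16 -> collatz(16)
16 is even -> collatz(8)
8 is even -> collatz(4)
4 is even -> collatz(2)
2 is even -> collatz(1)
Reached 1 after 32 steps
= 32


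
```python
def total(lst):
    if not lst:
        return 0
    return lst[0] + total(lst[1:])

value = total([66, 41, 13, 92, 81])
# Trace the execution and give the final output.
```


total([66, 41, 13, 92, 81])
= 66 + total([41, 13, 92, 81])
= 66 + 41 + total([13, 92, 81])
= 66 + 41 + 13 + total([92, 81])
= 66 + 41 + 13 + 92 + total([81])
= 66 + 41 + 13 + 92 + 81 + total([])
= 66 + 41 + 13 + 92 + 81 + 0
= 293


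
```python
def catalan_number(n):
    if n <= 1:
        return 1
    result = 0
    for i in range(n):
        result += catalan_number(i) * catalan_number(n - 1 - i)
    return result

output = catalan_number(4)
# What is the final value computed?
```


catalan_number(4)
= sum of catalan_number(i) * catalan_number(4-1-i) for i in 0..3
First compute sub-values bottom-up:
  catalan_number(0) = 1, catalan_number(1) = 1
  catalan_number(2) = 1*1 + 1*1 = 2
  catalan_number(3) = 1*2 + 1*1 + 2*1 = 5
Now catalan_number(4):
  catalan_number(0)*catalan_number(3) = 1*5 = 5
  catalan_number(1)*catalan_number(2) = 1*2 = 2
  catalan_number(2)*catalan_number(1) = 2*1 = 2
  catalan_number(3)*catalan_number(0) = 5*1 = 5
= 5 + 2 + 2 + 5
= 14


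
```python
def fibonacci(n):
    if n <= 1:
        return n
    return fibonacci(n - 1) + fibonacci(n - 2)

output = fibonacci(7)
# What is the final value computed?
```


fibonacci(7)
= fibonacci(6) + fibonacci(5)
= (fibonacci(5) + fibonacci(4)) + fibonacci(5)
Computing bottom-up: fibonacci(0)=0, fibonacci(1)=1, fibonacci(2)=1, fibonacci(3)=2, fibonacci(4)=3, fibonacci(5)=5, fibonacci(6)=8, fibonacci(7)=13
= 13


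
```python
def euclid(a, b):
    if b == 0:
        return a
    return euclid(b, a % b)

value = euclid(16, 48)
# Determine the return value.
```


euclid(16, 48)
= euclid(48, 16 % 48) = euclid(48, 16)
= euclid(16, 48 % 16) = euclid(16, 0)
b == 0, return a = 16


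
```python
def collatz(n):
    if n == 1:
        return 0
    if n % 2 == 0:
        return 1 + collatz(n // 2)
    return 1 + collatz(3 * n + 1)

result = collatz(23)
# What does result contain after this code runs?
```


collatz(23)
23 is odd -> 3*23+1 = 70 -> collatz(70)
70 is even -> collatz(35)
35 is odd -> 3*35+1 = 106 -> collatz(106)
106 is even -> collatz(53)
53 is odd -> 3*53+1 = 160 -> collatz(160)
160 is even -> collatz(80)
80 is even -> collatz(40)
40 is even -> collatz(20)
20 is even -> collatz(10)
10 is even -> collatz(5)
5 is odd -> 3*5+1 = 16 -> collatz(16)
16 is even -> collatz(8)
8 is even -> collatz(4)
4 is even -> collatz(2)
2 is even -> collatz(1)
Reached 1 after 15 steps
= 15


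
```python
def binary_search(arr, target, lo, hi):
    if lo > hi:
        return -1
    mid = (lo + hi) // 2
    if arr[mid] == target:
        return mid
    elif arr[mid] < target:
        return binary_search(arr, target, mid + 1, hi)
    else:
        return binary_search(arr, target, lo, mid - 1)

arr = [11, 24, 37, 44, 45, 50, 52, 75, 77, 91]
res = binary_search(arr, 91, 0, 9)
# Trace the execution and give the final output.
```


binary_search(arr, 91, 0, 9)
lo=0, hi=9, mid=4, arr[mid]=45
45 < 91, search right half
lo=5, hi=9, mid=7, arr[mid]=75
75 < 91, search right half
lo=8, hi=9, mid=8, arr[mid]=77
77 < 91, search right half
lo=9, hi=9, mid=9, arr[mid]=91
arr[9] == 91, found at index 9
= 9


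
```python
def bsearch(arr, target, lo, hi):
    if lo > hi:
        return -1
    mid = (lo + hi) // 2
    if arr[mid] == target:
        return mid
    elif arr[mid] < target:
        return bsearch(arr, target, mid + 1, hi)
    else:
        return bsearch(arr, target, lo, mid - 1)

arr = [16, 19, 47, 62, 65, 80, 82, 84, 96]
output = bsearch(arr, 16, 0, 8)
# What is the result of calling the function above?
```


bsearch(arr, 16, 0, 8)
lo=0, hi=8, mid=4, arr[mid]=65
65 > 16, search left half
lo=0, hi=3, mid=1, arr[mid]=19
19 > 16, search left half
lo=0, hi=0, mid=0, arr[mid]=16
arr[0] == 16, found at index 0
= 0


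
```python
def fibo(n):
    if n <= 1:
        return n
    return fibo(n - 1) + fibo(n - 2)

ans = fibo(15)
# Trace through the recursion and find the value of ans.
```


fibo(15)
= fibo(14) + fibo(13)
= (fibo(13) + fibo(12)) + fibo(13)
Computing bottom-up: fibo(0)=0, fibo(1)=1, fibo(2)=1, fibo(3)=2, fibo(4)=3, fibo(5)=5, fibo(6)=8, fibo(7)=13, fibo(8)=21, fibo(9)=34, fibo(10)=55, fibo(11)=89, fibo(12)=144, fibo(13)=233, fibo(14)=377, fibo(15)=610
= 610


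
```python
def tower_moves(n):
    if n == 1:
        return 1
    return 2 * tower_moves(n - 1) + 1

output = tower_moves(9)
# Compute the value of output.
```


tower_moves(9)
= 2 * tower_moves(8) + 1
= 2 * (2 * tower_moves(7) + 1) + 1
= 2 * (2 * (2 * tower_moves(6) + 1) + 1) + 1
= 2 * (2 * (2 * (2 * tower_moves(5) + 1) + 1) + 1) + 1
= 2 * (2 * (2 * (2 * (2 * tower_moves(4) + 1) + 1) + 1) + 1) + 1
= 2 * (2 * (2 * (2 * (2 * (2 * tower_moves(3) + 1) + 1) + 1) + 1) + 1) + 1
= 2 * (2 * (2 * (2 * (2 * (2 * (2 * tower_moves(2) + 1) + 1) + 1) + 1) + 1) + 1) + 1
= 2 * (2 * (2 * (2 * (2 * (2 * (2 * (2 * tower_moves(1) + 1) + 1) + 1) + 1) + 1) + 1) + 1) + 1
Now compute bottom-up:
tower_moves(1) = 1
tower_moves(2) = 2 * 1 + 1 = 3
tower_moves(3) = 2 * 3 + 1 = 7
tower_moves(4) = 2 * 7 + 1 = 15
tower_moves(5) = 2 * 15 + 1 = 31
tower_moves(6) = 2 * 31 + 1 = 63
tower_moves(7) = 2 * 63 + 1 = 127
tower_moves(8) = 2 * 127 + 1 = 255
tower_moves(9) = 2 * 255 + 1 = 511
= 511


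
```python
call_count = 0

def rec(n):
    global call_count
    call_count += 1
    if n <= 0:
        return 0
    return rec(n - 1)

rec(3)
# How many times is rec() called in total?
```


rec(3) calls rec(2) calls ... calls rec(0)
Total calls: 3 + 1 (for base case) = 4


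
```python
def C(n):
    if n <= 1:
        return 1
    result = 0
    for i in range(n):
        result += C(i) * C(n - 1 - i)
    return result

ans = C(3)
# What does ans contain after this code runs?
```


C(3)
= sum of C(i) * C(3-1-i) for i in 0..2
First compute sub-values bottom-up:
  C(0) = 1, C(1) = 1
  C(2) = 1*1 + 1*1 = 2
Now C(3):
  C(0)*C(2) = 1*2 = 2
  C(1)*C(1) = 1*1 = 1
  C(2)*C(0) = 2*1 = 2
= 2 + 1 + 2
= 5


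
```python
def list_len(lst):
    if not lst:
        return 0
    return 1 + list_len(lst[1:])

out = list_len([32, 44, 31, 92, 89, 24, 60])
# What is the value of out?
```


list_len([32, 44, 31, 92, 89, 24, 60])
= 1 + list_len([44, 31, 92, 89, 24, 60])
= 1 + 1 + list_len([31, 92, 89, 24, 60])
= 1 + 1 + 1 + list_len([92, 89, 24, 60])
= 1 + 1 + 1 + 1 + list_len([89, 24, 60])
= 1 + 1 + 1 + 1 + 1 + list_len([24, 60])
= 1 + 1 + 1 + 1 + 1 + 1 + list_len([60])
= 1 + 1 + 1 + 1 + 1 + 1 + 1 + list_len([])
= 1 + 1 + 1 + 1 + 1 + 1 + 1 + 0
= 7


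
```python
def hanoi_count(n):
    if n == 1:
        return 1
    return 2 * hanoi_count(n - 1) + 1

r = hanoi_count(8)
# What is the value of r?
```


hanoi_count(8)
= 2 * hanoi_count(7) + 1
= 2 * (2 * hanoi_count(6) + 1) + 1
= 2 * (2 * (2 * hanoi_count(5) + 1) + 1) + 1
= 2 * (2 * (2 * (2 * hanoi_count(4) + 1) + 1) + 1) + 1
= 2 * (2 * (2 * (2 * (2 * hanoi_count(3) + 1) + 1) + 1) + 1) + 1
= 2 * (2 * (2 * (2 * (2 * (2 * hanoi_count(2) + 1) + 1) + 1) + 1) + 1) + 1
= 2 * (2 * (2 * (2 * (2 * (2 * (2 * hanoi_count(1) + 1) + 1) + 1) + 1) + 1) + 1) + 1
Now compute bottom-up:
hanoi_count(1) = 1
hanoi_count(2) = 2 * 1 + 1 = 3
hanoi_count(3) = 2 * 3 + 1 = 7
hanoi_count(4) = 2 * 7 + 1 = 15
hanoi_count(5) = 2 * 15 + 1 = 31
hanoi_count(6) = 2 * 31 + 1 = 63
hanoi_count(7) = 2 * 63 + 1 = 127
hanoi_count(8) = 2 * 127 + 1 = 255
= 255


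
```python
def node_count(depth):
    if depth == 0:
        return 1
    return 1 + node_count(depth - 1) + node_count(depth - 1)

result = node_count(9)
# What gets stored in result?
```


node_count(9)
= 1 + node_count(8) + node_count(8)
= 1 + 2 * node_count(8)
node_count(k) = 2^(k+1) - 1
node_count(0) = 1
node_count(1) = 3
node_count(2) = 7
node_count(3) = 15
node_count(4) = 31
node_count(9) = 2^10 - 1 = 1023


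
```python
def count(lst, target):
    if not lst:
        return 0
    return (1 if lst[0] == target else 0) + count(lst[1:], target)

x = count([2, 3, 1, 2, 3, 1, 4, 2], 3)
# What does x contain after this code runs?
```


count([2, 3, 1, 2, 3, 1, 4, 2], 3)
lst[0]=2 != 3: 0 + count([3, 1, 2, 3, 1, 4, 2], 3)
lst[0]=3 == 3: 1 + count([1, 2, 3, 1, 4, 2], 3)
lst[0]=1 != 3: 0 + count([2, 3, 1, 4, 2], 3)
lst[0]=2 != 3: 0 + count([3, 1, 4, 2], 3)
lst[0]=3 == 3: 1 + count([1, 4, 2], 3)
lst[0]=1 != 3: 0 + count([4, 2], 3)
lst[0]=4 != 3: 0 + count([2], 3)
lst[0]=2 != 3: 0 + count([], 3)
= 2


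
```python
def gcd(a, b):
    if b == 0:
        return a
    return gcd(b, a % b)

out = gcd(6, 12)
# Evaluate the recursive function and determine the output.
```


gcd(6, 12)
= gcd(12, 6 % 12) = gcd(12, 6)
= gcd(6, 12 % 6) = gcd(6, 0)
b == 0, return a = 6


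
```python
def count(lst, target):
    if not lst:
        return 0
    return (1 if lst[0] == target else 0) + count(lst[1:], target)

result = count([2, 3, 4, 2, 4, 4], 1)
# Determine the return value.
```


count([2, 3, 4, 2, 4, 4], 1)
lst[0]=2 != 1: 0 + count([3, 4, 2, 4, 4], 1)
lst[0]=3 != 1: 0 + count([4, 2, 4, 4], 1)
lst[0]=4 != 1: 0 + count([2, 4, 4], 1)
lst[0]=2 != 1: 0 + count([4, 4], 1)
lst[0]=4 != 1: 0 + count([4], 1)
lst[0]=4 != 1: 0 + count([], 1)
= 0


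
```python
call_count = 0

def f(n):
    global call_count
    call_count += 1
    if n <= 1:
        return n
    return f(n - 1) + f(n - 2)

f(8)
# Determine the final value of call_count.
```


f(8) calls f(7) and f(6); each non-base call branches into two more.
Let C(k) = total number of calls made by f(k), including the call to f(k) itself.
Base cases: C(0) = 1, C(1) = 1
Recurrence: C(k) = 1 + C(k-1) + C(k-2)
  C(2) = 1 + C(1) + C(0) = 1 + 1 + 1 = 3
  C(3) = 1 + C(2) + C(1) = 1 + 3 + 1 = 5
  C(4) = 1 + C(3) + C(2) = 1 + 5 + 3 = 9
  C(5) = 1 + C(4) + C(3) = 1 + 9 + 5 = 15
  C(6) = 1 + C(5) + C(4) = 1 + 15 + 9 = 25
  C(7) = 1 + C(6) + C(5) = 1 + 25 + 15 = 41
  C(8) = 1 + C(7) + C(6) = 1 + 41 + 25 = 67
Total calls = C(8) = 67


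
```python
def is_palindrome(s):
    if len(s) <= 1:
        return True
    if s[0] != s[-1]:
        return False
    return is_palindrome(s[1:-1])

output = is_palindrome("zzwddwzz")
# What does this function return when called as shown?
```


is_palindrome("zzwddwzz")
"zzwddwzz": s[0]='z' == s[-1]='z' -> is_palindrome("zwddwz")
"zwddwz": s[0]='z' == s[-1]='z' -> is_palindrome("wddw")
"wddw": s[0]='w' == s[-1]='w' -> is_palindrome("dd")
"dd": s[0]='d' == s[-1]='d' -> is_palindrome("")
"": len <= 1 -> True
= True


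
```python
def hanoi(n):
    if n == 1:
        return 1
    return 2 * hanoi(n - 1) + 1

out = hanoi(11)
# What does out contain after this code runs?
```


hanoi(11)
= 2 * hanoi(10) + 1
= 2 * (2 * hanoi(9) + 1) + 1
= 2 * (2 * (2 * hanoi(8) + 1) + 1) + 1
= 2 * (2 * (2 * (2 * hanoi(7) + 1) + 1) + 1) + 1
= 2 * (2 * (2 * (2 * (2 * hanoi(6) + 1) + 1) + 1) + 1) + 1
= 2 * (2 * (2 * (2 * (2 * (2 * hanoi(5) + 1) + 1) + 1) + 1) + 1) + 1
= 2 * (2 * (2 * (2 * (2 * (2 * (2 * hanoi(4) + 1) + 1) + 1) + 1) + 1) + 1) + 1
= 2 * (2 * (2 * (2 * (2 * (2 * (2 * (2 * hanoi(3) + 1) + 1) + 1) + 1) + 1) + 1) + 1) + 1
= 2 * (2 * (2 * (2 * (2 * (2 * (2 * (2 * (2 * hanoi(2) + 1) + 1) + 1) + 1) + 1) + 1) + 1) + 1) + 1
= 2 * (2 * (2 * (2 * (2 * (2 * (2 * (2 * (2 * (2 * hanoi(1) + 1) + 1) + 1) + 1) + 1) + 1) + 1) + 1) + 1) + 1
Now compute bottom-up:
hanoi(1) = 1
hanoi(2) = 2 * 1 + 1 = 3
hanoi(3) = 2 * 3 + 1 = 7
hanoi(4) = 2 * 7 + 1 = 15
hanoi(5) = 2 * 15 + 1 = 31
hanoi(6) = 2 * 31 + 1 = 63
hanoi(7) = 2 * 63 + 1 = 127
hanoi(8) = 2 * 127 + 1 = 255
hanoi(9) = 2 * 255 + 1 = 511
hanoi(10) = 2 * 511 + 1 = 1023
hanoi(11) = 2 * 1023 + 1 = 2047
= 2047


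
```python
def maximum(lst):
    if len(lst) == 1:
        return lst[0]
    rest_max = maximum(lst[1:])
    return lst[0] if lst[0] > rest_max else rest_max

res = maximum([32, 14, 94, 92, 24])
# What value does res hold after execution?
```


maximum([32, 14, 94, 92, 24])
= compare 32 with maximum([14, 94, 92, 24])
= compare 14 with maximum([94, 92, 24])
= compare 94 with maximum([92, 24])
= compare 92 with maximum([24])
Base: maximum([24]) = 24
compare 92 with 24: max = 92
compare 94 with 92: max = 94
compare 14 with 94: max = 94
compare 32 with 94: max = 94
= 94


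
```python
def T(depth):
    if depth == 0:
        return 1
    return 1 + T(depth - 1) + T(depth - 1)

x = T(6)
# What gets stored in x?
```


T(6)
= 1 + T(5) + T(5)
= 1 + 2 * T(5)
T(k) = 2^(k+1) - 1
T(0) = 1
T(1) = 3
T(2) = 7
T(3) = 15
T(4) = 31
T(6) = 2^7 - 1 = 127


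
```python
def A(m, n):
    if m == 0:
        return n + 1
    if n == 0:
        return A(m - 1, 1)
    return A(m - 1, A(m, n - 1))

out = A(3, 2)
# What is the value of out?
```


A(3, 2)
= A(2, A(3, 1))
First compute A(3, 1) = 13
= A(2, 13)
= 29


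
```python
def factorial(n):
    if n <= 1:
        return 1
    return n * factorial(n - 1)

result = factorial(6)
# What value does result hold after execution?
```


factorial(6)
= 6 * factorial(5)
= 6 * 5 * factorial(4)
= 6 * 5 * 4 * factorial(3)
= 6 * 5 * 4 * 3 * factorial(2)
= 6 * 5 * 4 * 3 * 2 * factorial(1)
= 6 * 5 * 4 * 3 * 2 * 1
= 720


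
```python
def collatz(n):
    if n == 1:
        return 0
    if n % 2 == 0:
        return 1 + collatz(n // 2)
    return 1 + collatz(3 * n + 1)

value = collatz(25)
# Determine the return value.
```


collatz(25)
25 is odd -> 3*25+1 = 76 -> collatz(76)
76 is even -> collatz(38)
38 is even -> collatz(19)
19 is odd -> 3*19+1 = 58 -> collatz(58)
58 is even -> collatz(29)
29 is odd -> 3*29+1 = 88 -> collatz(88)
88 is even -> collatz(44)
44 is even -> collatz(22)
22 is even -> collatz(11)
11 is odd -> 3*11+1 = 34 -> collatz(34)
34 is even -> collatz(17)
17 is odd -> 3*17+1 = 52 -> collatz(52)
52 is even -> collatz(26)
26 is even -> collatz(13)
13 is odd -> 3*13+1 = 40 -> collatz(40)
40 is even -> collatz(20)
20 is even -> collatz(10)
10 is even -> collatz(5)
5 is odd -> 3*5+1 = 16 -> collatz(16)
16 is even -> collatz(8)
8 is even -> collatz(4)
4 is even -> collatz(2)
2 is even -> collatz(1)
Reached 1 after 23 steps
= 23


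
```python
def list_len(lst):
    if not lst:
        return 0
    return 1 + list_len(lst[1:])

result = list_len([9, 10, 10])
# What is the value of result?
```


list_len([9, 10, 10])
= 1 + list_len([10, 10])
= 1 + 1 + list_len([10])
= 1 + 1 + 1 + list_len([])
= 1 + 1 + 1 + 0
= 3


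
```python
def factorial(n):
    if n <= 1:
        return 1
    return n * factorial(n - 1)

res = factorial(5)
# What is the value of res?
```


factorial(5)
= 5 * factorial(4)
= 5 * 4 * factorial(3)
= 5 * 4 * 3 * factorial(2)
= 5 * 4 * 3 * 2 * factorial(1)
= 5 * 4 * 3 * 2 * 1
= 120


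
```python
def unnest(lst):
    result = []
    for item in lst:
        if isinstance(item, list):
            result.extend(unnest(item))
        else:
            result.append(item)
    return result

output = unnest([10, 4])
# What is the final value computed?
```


unnest([10, 4])
Processing each element:
  10 is not a list -> append 10
  4 is not a list -> append 4
= [10, 4]


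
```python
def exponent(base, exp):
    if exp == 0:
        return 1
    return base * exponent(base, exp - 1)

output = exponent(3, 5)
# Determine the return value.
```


exponent(3, 5)
= 3 * exponent(3, 4)
= 3 * 3 * exponent(3, 3)
= 3 * 3 * 3 * exponent(3, 2)
= 3 * 3 * 3 * 3 * exponent(3, 1)
= 3 * 3 * 3 * 3 * 3 * exponent(3, 0)
= 3 * 3 * 3 * 3 * 3 * 1
= 243


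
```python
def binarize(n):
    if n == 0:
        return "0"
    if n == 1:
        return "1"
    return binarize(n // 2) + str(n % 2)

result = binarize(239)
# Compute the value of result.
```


binarize(239)
= binarize(119) + "1"
= binarize(59) + "1" + "1"
= binarize(29) + "1" + "1" + "1"
= binarize(14) + "1" + "1" + "1" + "1"
= binarize(7) + "0" + "1" + "1" + "1" + "1"
= binarize(3) + "1" + "0" + "1" + "1" + "1" + "1"
= binarize(1) + "1" + "1" + "0" + "1" + "1" + "1" + "1"
= "1" + "1" + "1" + "0" + "1" + "1" + "1" + "1"
= "11101111"


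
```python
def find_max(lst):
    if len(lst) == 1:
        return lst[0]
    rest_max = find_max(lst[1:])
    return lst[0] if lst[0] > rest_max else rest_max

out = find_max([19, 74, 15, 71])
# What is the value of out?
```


find_max([19, 74, 15, 71])
= compare 19 with find_max([74, 15, 71])
= compare 74 with find_max([15, 71])
= compare 15 with find_max([71])
Base: find_max([71]) = 71
compare 15 with 71: max = 71
compare 74 with 71: max = 74
compare 19 with 74: max = 74
= 74


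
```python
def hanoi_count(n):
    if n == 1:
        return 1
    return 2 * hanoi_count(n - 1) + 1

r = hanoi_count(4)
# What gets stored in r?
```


hanoi_count(4)
= 2 * hanoi_count(3) + 1
= 2 * (2 * hanoi_count(2) + 1) + 1
= 2 * (2 * (2 * hanoi_count(1) + 1) + 1) + 1
Now compute bottom-up:
hanoi_count(1) = 1
hanoi_count(2) = 2 * 1 + 1 = 3
hanoi_count(3) = 2 * 3 + 1 = 7
hanoi_count(4) = 2 * 7 + 1 = 15
= 15


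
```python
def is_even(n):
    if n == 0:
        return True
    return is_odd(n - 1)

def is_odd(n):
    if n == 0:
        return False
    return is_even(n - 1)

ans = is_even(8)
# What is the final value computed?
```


is_even(8)
= is_odd(7)
= is_even(6)
= is_odd(5)
= is_even(4)
= is_odd(3)
= is_even(2)
= is_odd(1)
= is_even(0)
n == 0: return True
= True


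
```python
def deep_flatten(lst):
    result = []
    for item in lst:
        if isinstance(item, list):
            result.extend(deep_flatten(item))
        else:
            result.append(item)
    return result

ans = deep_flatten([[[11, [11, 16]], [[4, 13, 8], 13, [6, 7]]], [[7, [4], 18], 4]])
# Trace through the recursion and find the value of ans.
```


deep_flatten([[[11, [11, 16]], [[4, 13, 8], 13, [6, 7]]], [[7, [4], 18], 4]])
Processing each element:
  [[11, [11, 16]], [[4, 13, 8], 13, [6, 7]]] is a list -> deep_flatten recursively -> [11, 11, 16, 4, 13, 8, 13, 6, 7]
  [[7, [4], 18], 4] is a list -> deep_flatten recursively -> [7, 4, 18, 4]
= [11, 11, 16, 4, 13, 8, 13, 6, 7, 7, 4, 18, 4]


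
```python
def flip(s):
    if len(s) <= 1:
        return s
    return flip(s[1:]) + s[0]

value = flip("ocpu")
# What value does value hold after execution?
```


flip("ocpu")
= flip("cpu") + "o"
= flip("pu") + "c" + "o"
= flip("u") + "p" + "c" + "o"
= "u" + "p" + "c" + "o"
= "upco"


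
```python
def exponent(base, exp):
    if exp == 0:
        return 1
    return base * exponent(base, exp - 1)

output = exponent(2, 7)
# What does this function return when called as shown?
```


exponent(2, 7)
= 2 * exponent(2, 6)
= 2 * 2 * exponent(2, 5)
= 2 * 2 * 2 * exponent(2, 4)
= 2 * 2 * 2 * 2 * exponent(2, 3)
= 2 * 2 * 2 * 2 * 2 * exponent(2, 2)
= 2 * 2 * 2 * 2 * 2 * 2 * exponent(2, 1)
= 2 * 2 * 2 * 2 * 2 * 2 * 2 * exponent(2, 0)
= 2 * 2 * 2 * 2 * 2 * 2 * 2 * 1
= 128


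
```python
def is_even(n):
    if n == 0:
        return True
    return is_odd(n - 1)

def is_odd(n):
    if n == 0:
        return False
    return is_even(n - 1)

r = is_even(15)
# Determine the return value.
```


is_even(15)
= is_odd(14)
= is_even(13)
= is_odd(12)
= is_even(11)
= is_odd(10)
= is_even(9)
= is_odd(8)
= is_even(7)
= is_odd(6)
= is_even(5)
= is_odd(4)
= is_even(3)
= is_odd(2)
= is_even(1)
= is_odd(0)
n == 0: return False
= False


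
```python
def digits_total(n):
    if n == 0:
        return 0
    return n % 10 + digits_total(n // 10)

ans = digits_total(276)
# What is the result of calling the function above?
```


digits_total(276)
= 6 + digits_total(27)
= 6 + 7 + digits_total(2)
= 6 + 7 + 2 + digits_total(0)
= 6 + 7 + 2 + 0
= 15


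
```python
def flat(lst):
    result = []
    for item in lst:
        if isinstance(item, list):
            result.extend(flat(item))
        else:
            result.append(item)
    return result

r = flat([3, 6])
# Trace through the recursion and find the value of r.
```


flat([3, 6])
Processing each element:
  3 is not a list -> append 3
  6 is not a list -> append 6
= [3, 6]


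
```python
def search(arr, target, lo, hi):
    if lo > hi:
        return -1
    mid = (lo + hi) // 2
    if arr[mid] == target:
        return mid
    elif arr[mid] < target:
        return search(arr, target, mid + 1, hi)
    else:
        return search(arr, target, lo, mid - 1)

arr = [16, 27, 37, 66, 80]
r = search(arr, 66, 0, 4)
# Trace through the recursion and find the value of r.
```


search(arr, 66, 0, 4)
lo=0, hi=4, mid=2, arr[mid]=37
37 < 66, search right half
lo=3, hi=4, mid=3, arr[mid]=66
arr[3] == 66, found at index 3
= 3


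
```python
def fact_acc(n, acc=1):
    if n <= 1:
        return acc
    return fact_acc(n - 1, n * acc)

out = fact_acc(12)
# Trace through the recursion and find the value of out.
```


fact_acc(12, 1)
= fact_acc(11, 12 * 1) = fact_acc(11, 12)
= fact_acc(10, 11 * 12) = fact_acc(10, 132)
= fact_acc(9, 10 * 132) = fact_acc(9, 1320)
= fact_acc(8, 9 * 1320) = fact_acc(8, 11880)
= fact_acc(7, 8 * 11880) = fact_acc(7, 95040)
= fact_acc(6, 7 * 95040) = fact_acc(6, 665280)
= fact_acc(5, 6 * 665280) = fact_acc(5, 3991680)
= fact_acc(4, 5 * 3991680) = fact_acc(4, 19958400)
= fact_acc(3, 4 * 19958400) = fact_acc(3, 79833600)
= fact_acc(2, 3 * 79833600) = fact_acc(2, 239500800)
= fact_acc(1, 2 * 239500800) = fact_acc(1, 479001600)
n <= 1, return acc = 479001600


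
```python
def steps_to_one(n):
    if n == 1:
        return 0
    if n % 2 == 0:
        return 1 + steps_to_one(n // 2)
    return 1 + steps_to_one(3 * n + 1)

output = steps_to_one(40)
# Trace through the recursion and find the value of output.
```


steps_to_one(40)
40 is even -> steps_to_one(20)
20 is even -> steps_to_one(10)
10 is even -> steps_to_one(5)
5 is odd -> 3*5+1 = 16 -> steps_to_one(16)
16 is even -> steps_to_one(8)
8 is even -> steps_to_one(4)
4 is even -> steps_to_one(2)
2 is even -> steps_to_one(1)
Reached 1 after 8 steps
= 8


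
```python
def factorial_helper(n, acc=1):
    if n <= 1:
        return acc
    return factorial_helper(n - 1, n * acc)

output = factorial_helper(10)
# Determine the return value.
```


factorial_helper(10, 1)
= factorial_helper(9, 10 * 1) = factorial_helper(9, 10)
= factorial_helper(8, 9 * 10) = factorial_helper(8, 90)
= factorial_helper(7, 8 * 90) = factorial_helper(7, 720)
= factorial_helper(6, 7 * 720) = factorial_helper(6, 5040)
= factorial_helper(5, 6 * 5040) = factorial_helper(5, 30240)
= factorial_helper(4, 5 * 30240) = factorial_helper(4, 151200)
= factorial_helper(3, 4 * 151200) = factorial_helper(3, 604800)
= factorial_helper(2, 3 * 604800) = factorial_helper(2, 1814400)
= factorial_helper(1, 2 * 1814400) = factorial_helper(1, 3628800)
n <= 1, return acc = 3628800


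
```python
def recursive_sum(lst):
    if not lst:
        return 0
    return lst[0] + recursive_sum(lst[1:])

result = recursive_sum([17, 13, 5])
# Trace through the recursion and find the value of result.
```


recursive_sum([17, 13, 5])
= 17 + recursive_sum([13, 5])
= 17 + 13 + recursive_sum([5])
= 17 + 13 + 5 + recursive_sum([])
= 17 + 13 + 5 + 0
= 35


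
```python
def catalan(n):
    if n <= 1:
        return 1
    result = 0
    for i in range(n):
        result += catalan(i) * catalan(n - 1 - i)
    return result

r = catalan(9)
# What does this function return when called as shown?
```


catalan(9)
= sum of catalan(i) * catalan(9-1-i) for i in 0..8
First compute sub-values bottom-up:
  catalan(0) = 1, catalan(1) = 1
  catalan(2) = 1*1 + 1*1 = 2
  catalan(3) = 1*2 + 1*1 + 2*1 = 5
  catalan(4) = 1*5 + 1*2 + 2*1 + 5*1 = 14
  catalan(5) = 1*14 + 1*5 + 2*2 + 5*1 + 14*1 = 42
  catalan(6) = 1*42 + 1*14 + 2*5 + 5*2 + 14*1 + 42*1 = 132
  catalan(7) = 1*132 + 1*42 + 2*14 + 5*5 + 14*2 + 42*1 + 132*1 = 429
  catalan(8) = 1*429 + 1*132 + 2*42 + 5*14 + 14*5 + 42*2 + 132*1 + 429*1 = 1430
Now catalan(9):
  catalan(0)*catalan(8) = 1*1430 = 1430
  catalan(1)*catalan(7) = 1*429 = 429
  catalan(2)*catalan(6) = 2*132 = 264
  catalan(3)*catalan(5) = 5*42 = 210
  catalan(4)*catalan(4) = 14*14 = 196
  catalan(5)*catalan(3) = 42*5 = 210
  catalan(6)*catalan(2) = 132*2 = 264
  catalan(7)*catalan(1) = 429*1 = 429
  catalan(8)*catalan(0) = 1430*1 = 1430
= 1430 + 429 + 264 + 210 + 196 + 210 + 264 + 429 + 1430
= 4862


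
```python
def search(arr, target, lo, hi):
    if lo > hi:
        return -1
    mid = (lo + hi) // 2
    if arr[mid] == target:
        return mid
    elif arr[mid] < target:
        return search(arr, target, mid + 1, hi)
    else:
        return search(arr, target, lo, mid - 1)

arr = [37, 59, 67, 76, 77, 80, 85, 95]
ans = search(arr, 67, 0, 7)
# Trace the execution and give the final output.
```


search(arr, 67, 0, 7)
lo=0, hi=7, mid=3, arr[mid]=76
76 > 67, search left half
lo=0, hi=2, mid=1, arr[mid]=59
59 < 67, search right half
lo=2, hi=2, mid=2, arr[mid]=67
arr[2] == 67, found at index 2
= 2


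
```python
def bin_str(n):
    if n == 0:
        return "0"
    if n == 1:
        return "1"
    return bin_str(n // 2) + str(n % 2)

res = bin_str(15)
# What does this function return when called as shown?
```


bin_str(15)
= bin_str(7) + "1"
= bin_str(3) + "1" + "1"
= bin_str(1) + "1" + "1" + "1"
= "1" + "1" + "1" + "1"
= "1111"


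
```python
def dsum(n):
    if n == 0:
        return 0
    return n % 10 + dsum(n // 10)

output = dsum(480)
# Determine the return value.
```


dsum(480)
= 0 + dsum(48)
= 0 + 8 + dsum(4)
= 0 + 8 + 4 + dsum(0)
= 0 + 8 + 4 + 0
= 12


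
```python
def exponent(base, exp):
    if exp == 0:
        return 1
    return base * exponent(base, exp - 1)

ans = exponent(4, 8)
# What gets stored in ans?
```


exponent(4, 8)
= 4 * exponent(4, 7)
= 4 * 4 * exponent(4, 6)
= 4 * 4 * 4 * exponent(4, 5)
= 4 * 4 * 4 * 4 * exponent(4, 4)
= 4 * 4 * 4 * 4 * 4 * exponent(4, 3)
= 4 * 4 * 4 * 4 * 4 * 4 * exponent(4, 2)
= 4 * 4 * 4 * 4 * 4 * 4 * 4 * exponent(4, 1)
= 4 * 4 * 4 * 4 * 4 * 4 * 4 * 4 * exponent(4, 0)
= 4 * 4 * 4 * 4 * 4 * 4 * 4 * 4 * 1
= 65536


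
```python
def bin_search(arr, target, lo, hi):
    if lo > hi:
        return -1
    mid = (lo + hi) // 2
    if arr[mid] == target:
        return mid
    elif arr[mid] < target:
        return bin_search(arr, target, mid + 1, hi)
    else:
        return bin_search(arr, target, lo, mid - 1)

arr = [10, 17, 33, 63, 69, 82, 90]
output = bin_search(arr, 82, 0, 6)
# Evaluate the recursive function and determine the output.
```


bin_search(arr, 82, 0, 6)
lo=0, hi=6, mid=3, arr[mid]=63
63 < 82, search right half
lo=4, hi=6, mid=5, arr[mid]=82
arr[5] == 82, found at index 5
= 5


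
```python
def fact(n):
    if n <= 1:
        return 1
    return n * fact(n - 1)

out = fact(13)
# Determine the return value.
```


fact(13)
= 13 * fact(12)
= 13 * 12 * fact(11)
= 13 * 12 * 11 * fact(10)
= 13 * 12 * 11 * 10 * fact(9)
= 13 * 12 * 11 * 10 * 9 * fact(8)
= 13 * 12 * 11 * 10 * 9 * 8 * fact(7)
= 13 * 12 * 11 * 10 * 9 * 8 * 7 * fact(6)
= 13 * 12 * 11 * 10 * 9 * 8 * 7 * 6 * fact(5)
= 13 * 12 * 11 * 10 * 9 * 8 * 7 * 6 * 5 * fact(4)
= 13 * 12 * 11 * 10 * 9 * 8 * 7 * 6 * 5 * 4 * fact(3)
= 13 * 12 * 11 * 10 * 9 * 8 * 7 * 6 * 5 * 4 * 3 * fact(2)
= 13 * 12 * 11 * 10 * 9 * 8 * 7 * 6 * 5 * 4 * 3 * 2 * fact(1)
= 13 * 12 * 11 * 10 * 9 * 8 * 7 * 6 * 5 * 4 * 3 * 2 * 1
= 6227020800


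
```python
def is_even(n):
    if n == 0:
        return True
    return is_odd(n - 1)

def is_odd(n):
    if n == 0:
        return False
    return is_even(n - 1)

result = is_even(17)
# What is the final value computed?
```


is_even(17)
= is_odd(16)
= is_even(15)
= is_odd(14)
= is_even(13)
= is_odd(12)
= is_even(11)
= is_odd(10)
= is_even(9)
= is_odd(8)
= is_even(7)
= is_odd(6)
= is_even(5)
= is_odd(4)
= is_even(3)
= is_odd(2)
= is_even(1)
= is_odd(0)
n == 0: return False
= False


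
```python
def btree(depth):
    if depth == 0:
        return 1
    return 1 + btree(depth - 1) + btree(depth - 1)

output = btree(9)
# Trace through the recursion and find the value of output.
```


btree(9)
= 1 + btree(8) + btree(8)
= 1 + 2 * btree(8)
btree(k) = 2^(k+1) - 1
btree(0) = 1
btree(1) = 3
btree(2) = 7
btree(3) = 15
btree(4) = 31
btree(9) = 2^10 - 1 = 1023


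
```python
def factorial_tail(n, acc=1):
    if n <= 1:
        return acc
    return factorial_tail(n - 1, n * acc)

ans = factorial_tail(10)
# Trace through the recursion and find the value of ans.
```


factorial_tail(10, 1)
= factorial_tail(9, 10 * 1) = factorial_tail(9, 10)
= factorial_tail(8, 9 * 10) = factorial_tail(8, 90)
= factorial_tail(7, 8 * 90) = factorial_tail(7, 720)
= factorial_tail(6, 7 * 720) = factorial_tail(6, 5040)
= factorial_tail(5, 6 * 5040) = factorial_tail(5, 30240)
= factorial_tail(4, 5 * 30240) = factorial_tail(4, 151200)
= factorial_tail(3, 4 * 151200) = factorial_tail(3, 604800)
= factorial_tail(2, 3 * 604800) = factorial_tail(2, 1814400)
= factorial_tail(1, 2 * 1814400) = factorial_tail(1, 3628800)
n <= 1, return acc = 3628800


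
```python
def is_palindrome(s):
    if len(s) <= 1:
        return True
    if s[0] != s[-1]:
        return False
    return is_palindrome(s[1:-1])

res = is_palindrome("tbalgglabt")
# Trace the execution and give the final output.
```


is_palindrome("tbalgglabt")
"tbalgglabt": s[0]='t' == s[-1]='t' -> is_palindrome("balgglab")
"balgglab": s[0]='b' == s[-1]='b' -> is_palindrome("alggla")
"alggla": s[0]='a' == s[-1]='a' -> is_palindrome("lggl")
"lggl": s[0]='l' == s[-1]='l' -> is_palindrome("gg")
"gg": s[0]='g' == s[-1]='g' -> is_palindrome("")
"": len <= 1 -> True
= True


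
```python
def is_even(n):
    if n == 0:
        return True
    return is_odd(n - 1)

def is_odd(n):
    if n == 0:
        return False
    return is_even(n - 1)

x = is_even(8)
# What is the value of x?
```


is_even(8)
= is_odd(7)
= is_even(6)
= is_odd(5)
= is_even(4)
= is_odd(3)
= is_even(2)
= is_odd(1)
= is_even(0)
n == 0: return True
= True


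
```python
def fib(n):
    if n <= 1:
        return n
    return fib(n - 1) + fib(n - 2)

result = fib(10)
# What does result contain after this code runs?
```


fib(10)
= fib(9) + fib(8)
= (fib(8) + fib(7)) + fib(8)
Computing bottom-up: fib(0)=0, fib(1)=1, fib(2)=1, fib(3)=2, fib(4)=3, fib(5)=5, fib(6)=8, fib(7)=13, fib(8)=21, fib(9)=34, fib(10)=55
= 55


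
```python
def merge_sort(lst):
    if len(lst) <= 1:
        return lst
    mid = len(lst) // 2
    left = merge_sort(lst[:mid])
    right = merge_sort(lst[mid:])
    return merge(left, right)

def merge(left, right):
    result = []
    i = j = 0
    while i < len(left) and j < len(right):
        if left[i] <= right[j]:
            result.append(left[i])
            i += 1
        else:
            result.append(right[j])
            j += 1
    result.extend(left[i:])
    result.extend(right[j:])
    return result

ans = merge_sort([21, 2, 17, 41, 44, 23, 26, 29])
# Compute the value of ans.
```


merge_sort([21, 2, 17, 41, 44, 23, 26, 29])
Split into [21, 2, 17, 41] and [44, 23, 26, 29]
Left sorted: [2, 17, 21, 41]
Right sorted: [23, 26, 29, 44]
Merge [2, 17, 21, 41] and [23, 26, 29, 44]
= [2, 17, 21, 23, 26, 29, 41, 44]


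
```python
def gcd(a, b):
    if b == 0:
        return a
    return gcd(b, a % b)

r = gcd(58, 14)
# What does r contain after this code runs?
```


gcd(58, 14)
= gcd(14, 58 % 14) = gcd(14, 2)
= gcd(2, 14 % 2) = gcd(2, 0)
b == 0, return a = 2


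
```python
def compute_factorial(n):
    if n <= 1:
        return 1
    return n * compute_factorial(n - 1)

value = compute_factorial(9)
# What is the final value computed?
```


compute_factorial(9)
= 9 * compute_factorial(8)
= 9 * 8 * compute_factorial(7)
= 9 * 8 * 7 * compute_factorial(6)
= 9 * 8 * 7 * 6 * compute_factorial(5)
= 9 * 8 * 7 * 6 * 5 * compute_factorial(4)
= 9 * 8 * 7 * 6 * 5 * 4 * compute_factorial(3)
= 9 * 8 * 7 * 6 * 5 * 4 * 3 * compute_factorial(2)
= 9 * 8 * 7 * 6 * 5 * 4 * 3 * 2 * compute_factorial(1)
= 9 * 8 * 7 * 6 * 5 * 4 * 3 * 2 * 1
= 362880
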